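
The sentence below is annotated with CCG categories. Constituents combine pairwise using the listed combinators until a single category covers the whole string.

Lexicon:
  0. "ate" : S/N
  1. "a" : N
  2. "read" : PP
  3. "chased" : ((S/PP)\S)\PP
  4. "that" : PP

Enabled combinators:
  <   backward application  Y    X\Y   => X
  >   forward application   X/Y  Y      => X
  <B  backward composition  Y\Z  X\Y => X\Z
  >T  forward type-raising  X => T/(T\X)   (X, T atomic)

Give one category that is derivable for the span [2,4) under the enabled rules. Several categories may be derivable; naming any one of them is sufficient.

(S/PP)\S

[0,5] S   >
  [0,4] S/PP   <
    [0,2] S   >
      [0,1] "ate" : S/N
      [1,2] "a" : N
    [2,4] (S/PP)\S   <
      [2,3] "read" : PP
      [3,4] "chased" : ((S/PP)\S)\PP
  [4,5] "that" : PP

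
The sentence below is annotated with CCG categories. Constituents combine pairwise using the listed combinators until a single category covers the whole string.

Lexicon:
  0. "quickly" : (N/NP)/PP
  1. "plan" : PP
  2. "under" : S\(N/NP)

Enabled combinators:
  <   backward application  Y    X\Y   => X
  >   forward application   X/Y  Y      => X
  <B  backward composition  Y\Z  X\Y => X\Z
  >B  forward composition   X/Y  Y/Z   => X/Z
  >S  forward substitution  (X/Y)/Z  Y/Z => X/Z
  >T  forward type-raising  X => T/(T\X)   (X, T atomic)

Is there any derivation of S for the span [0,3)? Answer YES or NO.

[0,3] S   <
  [0,2] N/NP   >
    [0,1] "quickly" : (N/NP)/PP
    [1,2] "plan" : PP
  [2,3] "under" : S\(N/NP)

YES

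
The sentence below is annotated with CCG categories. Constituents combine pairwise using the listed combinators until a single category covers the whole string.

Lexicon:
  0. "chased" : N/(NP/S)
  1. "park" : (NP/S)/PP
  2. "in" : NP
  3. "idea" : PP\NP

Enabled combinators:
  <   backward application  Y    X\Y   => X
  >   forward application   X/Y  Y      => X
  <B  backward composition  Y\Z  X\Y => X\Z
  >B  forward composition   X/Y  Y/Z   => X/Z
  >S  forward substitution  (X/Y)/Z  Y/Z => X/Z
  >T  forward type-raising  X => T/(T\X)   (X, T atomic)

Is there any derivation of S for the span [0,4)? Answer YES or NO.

NO

N/(NP/S) (NP/S)/PP NP PP\NP
CKY chart[0,4] = {N, N/(N\N), N/(PP\PP), NP/(NP\N), PP/(PP\N), S/(S\N)}; S ∉ chart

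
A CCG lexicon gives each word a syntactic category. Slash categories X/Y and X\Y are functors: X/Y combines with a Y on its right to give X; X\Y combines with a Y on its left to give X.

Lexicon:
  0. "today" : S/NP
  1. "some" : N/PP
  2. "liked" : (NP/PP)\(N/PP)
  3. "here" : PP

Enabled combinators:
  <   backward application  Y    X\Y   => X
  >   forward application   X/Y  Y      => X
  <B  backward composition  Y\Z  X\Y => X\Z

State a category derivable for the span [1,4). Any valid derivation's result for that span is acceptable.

[0,4] S   >
  [0,1] "today" : S/NP
  [1,4] NP   >
    [1,3] NP/PP   <
      [1,2] "some" : N/PP
      [2,3] "liked" : (NP/PP)\(N/PP)
    [3,4] "here" : PP

NP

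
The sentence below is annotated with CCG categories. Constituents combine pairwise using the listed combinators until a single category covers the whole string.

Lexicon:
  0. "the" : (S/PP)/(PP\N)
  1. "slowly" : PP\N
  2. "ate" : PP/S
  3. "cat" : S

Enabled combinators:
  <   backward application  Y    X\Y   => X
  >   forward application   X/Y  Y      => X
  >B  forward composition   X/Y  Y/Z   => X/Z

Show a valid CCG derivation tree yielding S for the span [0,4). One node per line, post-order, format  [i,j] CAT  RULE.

[0,1] (S/PP)/(PP\N)  lex  "the"
[1,2] PP\N  lex  "slowly"
[0,2] S/PP  >  k=1
[2,3] PP/S  lex  "ate"
[3,4] S  lex  "cat"
[2,4] PP  >  k=3
[0,4] S  >  k=2

[0,4] S   >
  [0,2] S/PP   >
    [0,1] "the" : (S/PP)/(PP\N)
    [1,2] "slowly" : PP\N
  [2,4] PP   >
    [2,3] "ate" : PP/S
    [3,4] "cat" : S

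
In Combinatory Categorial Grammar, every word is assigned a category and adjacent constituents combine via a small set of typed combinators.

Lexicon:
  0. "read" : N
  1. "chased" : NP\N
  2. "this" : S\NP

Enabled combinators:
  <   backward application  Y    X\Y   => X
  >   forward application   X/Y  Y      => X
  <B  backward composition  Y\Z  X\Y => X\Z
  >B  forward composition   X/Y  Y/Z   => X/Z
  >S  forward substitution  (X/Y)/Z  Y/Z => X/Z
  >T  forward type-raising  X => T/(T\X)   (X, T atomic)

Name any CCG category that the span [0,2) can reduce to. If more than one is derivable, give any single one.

NP

[0,3] S   <
  [0,2] NP   <
    [0,1] "read" : N
    [1,2] "chased" : NP\N
  [2,3] "this" : S\NP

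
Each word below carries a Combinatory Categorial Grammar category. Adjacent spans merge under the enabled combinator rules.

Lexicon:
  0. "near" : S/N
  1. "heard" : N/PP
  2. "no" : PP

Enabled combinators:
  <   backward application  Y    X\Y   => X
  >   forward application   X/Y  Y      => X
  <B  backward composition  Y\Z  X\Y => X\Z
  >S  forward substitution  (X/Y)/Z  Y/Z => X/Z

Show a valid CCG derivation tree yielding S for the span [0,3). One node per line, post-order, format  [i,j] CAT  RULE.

[0,3] S   >
  [0,1] "near" : S/N
  [1,3] N   >
    [1,2] "heard" : N/PP
    [2,3] "no" : PP

[0,1] S/N  lex  "near"
[1,2] N/PP  lex  "heard"
[2,3] PP  lex  "no"
[1,3] N  >  k=2
[0,3] S  >  k=1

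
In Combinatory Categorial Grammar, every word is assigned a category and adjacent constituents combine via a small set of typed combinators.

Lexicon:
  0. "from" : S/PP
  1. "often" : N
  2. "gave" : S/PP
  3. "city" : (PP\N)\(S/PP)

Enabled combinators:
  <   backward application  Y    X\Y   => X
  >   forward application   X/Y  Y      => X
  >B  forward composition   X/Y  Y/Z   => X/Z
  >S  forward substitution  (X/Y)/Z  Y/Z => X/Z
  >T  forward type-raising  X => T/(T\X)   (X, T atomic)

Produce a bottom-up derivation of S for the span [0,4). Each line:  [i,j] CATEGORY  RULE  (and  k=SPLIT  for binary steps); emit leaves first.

[0,4] S   >
  [0,1] "from" : S/PP
  [1,4] PP   <
    [1,2] "often" : N
    [2,4] PP\N   <
      [2,3] "gave" : S/PP
      [3,4] "city" : (PP\N)\(S/PP)

[0,1] S/PP  lex  "from"
[1,2] N  lex  "often"
[2,3] S/PP  lex  "gave"
[3,4] (PP\N)\(S/PP)  lex  "city"
[2,4] PP\N  <  k=3
[1,4] PP  <  k=2
[0,4] S  >  k=1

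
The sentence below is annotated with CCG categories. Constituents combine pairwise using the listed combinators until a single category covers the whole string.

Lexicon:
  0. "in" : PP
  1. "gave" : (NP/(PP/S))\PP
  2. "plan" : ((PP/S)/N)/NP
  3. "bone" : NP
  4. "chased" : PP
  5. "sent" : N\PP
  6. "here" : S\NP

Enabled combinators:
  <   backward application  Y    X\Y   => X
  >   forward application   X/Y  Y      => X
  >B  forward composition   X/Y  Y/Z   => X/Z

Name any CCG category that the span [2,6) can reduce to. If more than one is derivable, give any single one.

PP/S

[0,7] S   <
  [0,6] NP   >
    [0,2] NP/(PP/S)   <
      [0,1] "in" : PP
      [1,2] "gave" : (NP/(PP/S))\PP
    [2,6] PP/S   >
      [2,4] (PP/S)/N   >
        [2,3] "plan" : ((PP/S)/N)/NP
        [3,4] "bone" : NP
      [4,6] N   <
        [4,5] "chased" : PP
        [5,6] "sent" : N\PP
  [6,7] "here" : S\NP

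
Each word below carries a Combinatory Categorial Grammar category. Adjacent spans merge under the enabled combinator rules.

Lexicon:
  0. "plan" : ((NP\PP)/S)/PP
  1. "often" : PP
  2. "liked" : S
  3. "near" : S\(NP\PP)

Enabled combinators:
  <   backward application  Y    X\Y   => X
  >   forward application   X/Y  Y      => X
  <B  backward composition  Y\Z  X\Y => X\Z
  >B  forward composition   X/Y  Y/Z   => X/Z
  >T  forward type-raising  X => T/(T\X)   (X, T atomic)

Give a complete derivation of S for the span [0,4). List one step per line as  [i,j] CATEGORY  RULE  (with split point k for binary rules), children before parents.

[0,4] S   <
  [0,3] NP\PP   >
    [0,2] (NP\PP)/S   >
      [0,1] "plan" : ((NP\PP)/S)/PP
      [1,2] "often" : PP
    [2,3] "liked" : S
  [3,4] "near" : S\(NP\PP)

[0,1] ((NP\PP)/S)/PP  lex  "plan"
[1,2] PP  lex  "often"
[0,2] (NP\PP)/S  >  k=1
[2,3] S  lex  "liked"
[0,3] NP\PP  >  k=2
[3,4] S\(NP\PP)  lex  "near"
[0,4] S  <  k=3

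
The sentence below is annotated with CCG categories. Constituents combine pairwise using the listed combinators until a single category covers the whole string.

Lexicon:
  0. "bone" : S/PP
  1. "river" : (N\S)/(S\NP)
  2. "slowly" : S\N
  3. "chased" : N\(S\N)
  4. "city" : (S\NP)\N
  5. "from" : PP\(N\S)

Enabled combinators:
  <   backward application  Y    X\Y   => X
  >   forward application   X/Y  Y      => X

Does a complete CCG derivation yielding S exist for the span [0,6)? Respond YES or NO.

YES

[0,6] S   >
  [0,1] "bone" : S/PP
  [1,6] PP   <
    [1,5] N\S   >
      [1,2] "river" : (N\S)/(S\NP)
      [2,5] S\NP   <
        [2,4] N   <
          [2,3] "slowly" : S\N
          [3,4] "chased" : N\(S\N)
        [4,5] "city" : (S\NP)\N
    [5,6] "from" : PP\(N\S)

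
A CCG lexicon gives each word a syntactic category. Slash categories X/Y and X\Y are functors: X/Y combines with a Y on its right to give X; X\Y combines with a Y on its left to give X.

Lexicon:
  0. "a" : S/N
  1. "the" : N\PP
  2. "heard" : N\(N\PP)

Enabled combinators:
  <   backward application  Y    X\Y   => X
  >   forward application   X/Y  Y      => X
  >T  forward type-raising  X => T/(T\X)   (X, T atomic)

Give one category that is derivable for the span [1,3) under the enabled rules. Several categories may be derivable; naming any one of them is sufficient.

N

[0,3] S   >
  [0,1] "a" : S/N
  [1,3] N   <
    [1,2] "the" : N\PP
    [2,3] "heard" : N\(N\PP)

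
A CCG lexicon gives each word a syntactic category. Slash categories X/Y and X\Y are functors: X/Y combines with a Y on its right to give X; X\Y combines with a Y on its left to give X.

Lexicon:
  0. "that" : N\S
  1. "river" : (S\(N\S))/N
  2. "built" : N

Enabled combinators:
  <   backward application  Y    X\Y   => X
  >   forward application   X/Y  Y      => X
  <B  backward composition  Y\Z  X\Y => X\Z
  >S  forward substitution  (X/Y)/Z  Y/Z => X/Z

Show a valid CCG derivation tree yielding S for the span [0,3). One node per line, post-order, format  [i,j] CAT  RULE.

[0,3] S   <
  [0,1] "that" : N\S
  [1,3] S\(N\S)   >
    [1,2] "river" : (S\(N\S))/N
    [2,3] "built" : N

[0,1] N\S  lex  "that"
[1,2] (S\(N\S))/N  lex  "river"
[2,3] N  lex  "built"
[1,3] S\(N\S)  >  k=2
[0,3] S  <  k=1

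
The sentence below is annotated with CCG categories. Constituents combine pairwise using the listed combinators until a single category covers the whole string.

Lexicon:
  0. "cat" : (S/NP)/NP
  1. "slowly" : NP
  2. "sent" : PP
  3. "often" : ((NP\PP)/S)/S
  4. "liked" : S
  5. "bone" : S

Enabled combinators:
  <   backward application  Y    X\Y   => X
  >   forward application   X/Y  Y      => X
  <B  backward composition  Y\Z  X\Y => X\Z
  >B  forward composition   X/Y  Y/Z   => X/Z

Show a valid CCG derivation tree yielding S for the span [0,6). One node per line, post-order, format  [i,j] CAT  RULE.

[0,6] S   >
  [0,2] S/NP   >
    [0,1] "cat" : (S/NP)/NP
    [1,2] "slowly" : NP
  [2,6] NP   <
    [2,3] "sent" : PP
    [3,6] NP\PP   >
      [3,5] (NP\PP)/S   >
        [3,4] "often" : ((NP\PP)/S)/S
        [4,5] "liked" : S
      [5,6] "bone" : S

[0,1] (S/NP)/NP  lex  "cat"
[1,2] NP  lex  "slowly"
[0,2] S/NP  >  k=1
[2,3] PP  lex  "sent"
[3,4] ((NP\PP)/S)/S  lex  "often"
[4,5] S  lex  "liked"
[3,5] (NP\PP)/S  >  k=4
[5,6] S  lex  "bone"
[3,6] NP\PP  >  k=5
[2,6] NP  <  k=3
[0,6] S  >  k=2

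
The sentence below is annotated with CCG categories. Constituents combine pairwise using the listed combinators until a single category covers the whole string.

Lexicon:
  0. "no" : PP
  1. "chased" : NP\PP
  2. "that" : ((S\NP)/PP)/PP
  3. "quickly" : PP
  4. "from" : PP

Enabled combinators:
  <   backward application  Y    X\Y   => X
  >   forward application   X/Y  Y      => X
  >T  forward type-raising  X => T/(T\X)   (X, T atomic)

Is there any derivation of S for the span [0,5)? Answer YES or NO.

YES

[0,5] S   <
  [0,2] NP   >
    [0,1] NP/(NP\PP)   >T
      [0,1] "no" : PP
    [1,2] "chased" : NP\PP
  [2,5] S\NP   >
    [2,4] (S\NP)/PP   >
      [2,3] "that" : ((S\NP)/PP)/PP
      [3,4] "quickly" : PP
    [4,5] "from" : PP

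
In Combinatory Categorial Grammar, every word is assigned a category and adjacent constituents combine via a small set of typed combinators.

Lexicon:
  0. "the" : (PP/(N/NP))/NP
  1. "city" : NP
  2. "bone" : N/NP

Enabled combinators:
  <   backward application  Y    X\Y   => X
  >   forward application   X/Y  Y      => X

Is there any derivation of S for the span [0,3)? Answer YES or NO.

(PP/(N/NP))/NP NP N/NP
CKY chart[0,3] = {PP}; S ∉ chart

NO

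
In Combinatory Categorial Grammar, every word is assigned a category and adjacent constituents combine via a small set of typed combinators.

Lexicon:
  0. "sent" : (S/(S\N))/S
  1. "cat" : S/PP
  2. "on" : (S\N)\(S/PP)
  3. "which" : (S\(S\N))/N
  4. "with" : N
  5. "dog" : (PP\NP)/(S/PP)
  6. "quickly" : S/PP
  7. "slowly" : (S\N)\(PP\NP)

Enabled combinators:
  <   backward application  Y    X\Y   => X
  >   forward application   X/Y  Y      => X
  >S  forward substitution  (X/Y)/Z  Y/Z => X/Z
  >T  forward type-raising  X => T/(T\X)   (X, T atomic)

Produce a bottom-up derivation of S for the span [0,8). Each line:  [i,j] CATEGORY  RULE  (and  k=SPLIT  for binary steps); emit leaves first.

[0,1] (S/(S\N))/S  lex  "sent"
[1,2] S/PP  lex  "cat"
[2,3] (S\N)\(S/PP)  lex  "on"
[1,3] S\N  <  k=2
[3,4] (S\(S\N))/N  lex  "which"
[4,5] N  lex  "with"
[3,5] S\(S\N)  >  k=4
[1,5] S  <  k=3
[0,5] S/(S\N)  >  k=1
[5,6] (PP\NP)/(S/PP)  lex  "dog"
[6,7] S/PP  lex  "quickly"
[5,7] PP\NP  >  k=6
[7,8] (S\N)\(PP\NP)  lex  "slowly"
[5,8] S\N  <  k=7
[0,8] S  >  k=5

[0,8] S   >
  [0,5] S/(S\N)   >
    [0,1] "sent" : (S/(S\N))/S
    [1,5] S   <
      [1,3] S\N   <
        [1,2] "cat" : S/PP
        [2,3] "on" : (S\N)\(S/PP)
      [3,5] S\(S\N)   >
        [3,4] "which" : (S\(S\N))/N
        [4,5] "with" : N
  [5,8] S\N   <
    [5,7] PP\NP   >
      [5,6] "dog" : (PP\NP)/(S/PP)
      [6,7] "quickly" : S/PP
    [7,8] "slowly" : (S\N)\(PP\NP)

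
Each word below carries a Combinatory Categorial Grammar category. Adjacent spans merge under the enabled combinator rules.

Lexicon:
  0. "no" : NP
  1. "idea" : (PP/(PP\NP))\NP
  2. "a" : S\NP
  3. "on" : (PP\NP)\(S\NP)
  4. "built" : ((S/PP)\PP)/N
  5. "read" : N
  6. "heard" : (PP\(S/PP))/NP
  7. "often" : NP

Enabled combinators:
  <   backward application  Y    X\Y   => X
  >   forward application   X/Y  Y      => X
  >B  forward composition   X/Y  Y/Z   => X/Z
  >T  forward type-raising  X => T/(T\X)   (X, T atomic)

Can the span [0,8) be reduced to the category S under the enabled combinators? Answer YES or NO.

NP (PP/(PP\NP))\NP S\NP (PP\NP)\(S\NP) ((S/PP)\PP)/N N (PP\(S/PP))/NP NP
CKY chart[0,8] = {N/(N\PP), NP/(NP\PP), PP, PP/(PP\PP), S/(S\PP)}; S ∉ chart

NO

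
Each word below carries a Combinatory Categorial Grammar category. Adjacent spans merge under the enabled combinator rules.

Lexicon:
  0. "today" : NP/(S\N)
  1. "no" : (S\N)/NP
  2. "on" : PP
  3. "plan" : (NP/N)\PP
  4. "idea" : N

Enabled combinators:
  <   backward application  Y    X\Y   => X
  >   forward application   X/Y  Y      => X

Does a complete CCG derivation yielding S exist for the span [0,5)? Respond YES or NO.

NO

NP/(S\N) (S\N)/NP PP (NP/N)\PP N
CKY chart[0,5] = {NP}; S ∉ chart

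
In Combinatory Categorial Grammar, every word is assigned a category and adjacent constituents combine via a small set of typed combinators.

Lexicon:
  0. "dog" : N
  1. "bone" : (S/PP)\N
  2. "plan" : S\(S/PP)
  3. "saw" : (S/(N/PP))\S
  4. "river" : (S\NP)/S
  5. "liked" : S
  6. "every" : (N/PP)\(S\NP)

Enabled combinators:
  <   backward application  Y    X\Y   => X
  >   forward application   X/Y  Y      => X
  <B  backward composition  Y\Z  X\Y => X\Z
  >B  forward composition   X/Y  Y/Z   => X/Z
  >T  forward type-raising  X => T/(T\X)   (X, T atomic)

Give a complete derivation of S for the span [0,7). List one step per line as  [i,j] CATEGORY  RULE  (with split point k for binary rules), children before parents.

[0,7] S   >
  [0,4] S/(N/PP)   <
    [0,3] S   <
      [0,1] "dog" : N
      [1,3] S\N   <B
        [1,2] "bone" : (S/PP)\N
        [2,3] "plan" : S\(S/PP)
    [3,4] "saw" : (S/(N/PP))\S
  [4,7] N/PP   <
    [4,6] S\NP   >
      [4,5] "river" : (S\NP)/S
      [5,6] "liked" : S
    [6,7] "every" : (N/PP)\(S\NP)

[0,1] N  lex  "dog"
[1,2] (S/PP)\N  lex  "bone"
[2,3] S\(S/PP)  lex  "plan"
[1,3] S\N  <B  k=2
[0,3] S  <  k=1
[3,4] (S/(N/PP))\S  lex  "saw"
[0,4] S/(N/PP)  <  k=3
[4,5] (S\NP)/S  lex  "river"
[5,6] S  lex  "liked"
[4,6] S\NP  >  k=5
[6,7] (N/PP)\(S\NP)  lex  "every"
[4,7] N/PP  <  k=6
[0,7] S  >  k=4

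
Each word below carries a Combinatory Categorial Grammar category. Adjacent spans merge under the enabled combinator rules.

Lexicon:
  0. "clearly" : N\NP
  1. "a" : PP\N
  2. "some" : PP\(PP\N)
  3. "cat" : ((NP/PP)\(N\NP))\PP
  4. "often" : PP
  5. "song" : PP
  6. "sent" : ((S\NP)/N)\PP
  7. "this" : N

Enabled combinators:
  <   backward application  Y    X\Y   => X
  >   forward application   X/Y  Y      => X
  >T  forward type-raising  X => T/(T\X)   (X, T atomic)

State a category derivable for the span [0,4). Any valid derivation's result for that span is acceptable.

[0,8] S   <
  [0,5] NP   >
    [0,4] NP/PP   <
      [0,1] "clearly" : N\NP
      [1,4] (NP/PP)\(N\NP)   <
        [1,3] PP   <
          [1,2] "a" : PP\N
          [2,3] "some" : PP\(PP\N)
        [3,4] "cat" : ((NP/PP)\(N\NP))\PP
    [4,5] "often" : PP
  [5,8] S\NP   >
    [5,7] (S\NP)/N   <
      [5,6] "song" : PP
      [6,7] "sent" : ((S\NP)/N)\PP
    [7,8] "this" : N

NP/PP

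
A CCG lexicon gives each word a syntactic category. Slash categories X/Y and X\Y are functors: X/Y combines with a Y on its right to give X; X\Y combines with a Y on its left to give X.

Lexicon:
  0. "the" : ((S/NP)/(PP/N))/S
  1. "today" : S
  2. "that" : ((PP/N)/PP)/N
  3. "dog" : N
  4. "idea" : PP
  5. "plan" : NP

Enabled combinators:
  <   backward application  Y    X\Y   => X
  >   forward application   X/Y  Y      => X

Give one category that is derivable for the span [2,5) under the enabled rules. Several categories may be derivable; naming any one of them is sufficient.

PP/N

[0,6] S   >
  [0,5] S/NP   >
    [0,2] (S/NP)/(PP/N)   >
      [0,1] "the" : ((S/NP)/(PP/N))/S
      [1,2] "today" : S
    [2,5] PP/N   >
      [2,4] (PP/N)/PP   >
        [2,3] "that" : ((PP/N)/PP)/N
        [3,4] "dog" : N
      [4,5] "idea" : PP
  [5,6] "plan" : NP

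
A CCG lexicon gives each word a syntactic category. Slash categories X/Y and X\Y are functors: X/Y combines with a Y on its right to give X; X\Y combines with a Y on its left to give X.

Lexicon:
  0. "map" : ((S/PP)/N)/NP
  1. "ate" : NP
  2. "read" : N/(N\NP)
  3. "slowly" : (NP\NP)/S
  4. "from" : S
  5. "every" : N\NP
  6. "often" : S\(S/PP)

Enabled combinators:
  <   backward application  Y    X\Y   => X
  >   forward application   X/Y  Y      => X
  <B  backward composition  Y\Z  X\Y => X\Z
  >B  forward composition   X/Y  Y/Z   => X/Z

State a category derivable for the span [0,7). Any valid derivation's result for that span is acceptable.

S

[0,7] S   <
  [0,6] S/PP   >
    [0,2] (S/PP)/N   >
      [0,1] "map" : ((S/PP)/N)/NP
      [1,2] "ate" : NP
    [2,6] N   >
      [2,3] "read" : N/(N\NP)
      [3,6] N\NP   <B
        [3,5] NP\NP   >
          [3,4] "slowly" : (NP\NP)/S
          [4,5] "from" : S
        [5,6] "every" : N\NP
  [6,7] "often" : S\(S/PP)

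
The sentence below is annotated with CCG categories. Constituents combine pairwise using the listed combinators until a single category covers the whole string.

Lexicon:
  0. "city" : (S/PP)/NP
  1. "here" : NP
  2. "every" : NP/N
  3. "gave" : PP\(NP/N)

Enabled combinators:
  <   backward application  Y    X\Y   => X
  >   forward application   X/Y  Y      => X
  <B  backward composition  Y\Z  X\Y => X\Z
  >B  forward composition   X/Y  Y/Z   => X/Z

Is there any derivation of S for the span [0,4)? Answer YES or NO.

YES

[0,4] S   >
  [0,2] S/PP   >
    [0,1] "city" : (S/PP)/NP
    [1,2] "here" : NP
  [2,4] PP   <
    [2,3] "every" : NP/N
    [3,4] "gave" : PP\(NP/N)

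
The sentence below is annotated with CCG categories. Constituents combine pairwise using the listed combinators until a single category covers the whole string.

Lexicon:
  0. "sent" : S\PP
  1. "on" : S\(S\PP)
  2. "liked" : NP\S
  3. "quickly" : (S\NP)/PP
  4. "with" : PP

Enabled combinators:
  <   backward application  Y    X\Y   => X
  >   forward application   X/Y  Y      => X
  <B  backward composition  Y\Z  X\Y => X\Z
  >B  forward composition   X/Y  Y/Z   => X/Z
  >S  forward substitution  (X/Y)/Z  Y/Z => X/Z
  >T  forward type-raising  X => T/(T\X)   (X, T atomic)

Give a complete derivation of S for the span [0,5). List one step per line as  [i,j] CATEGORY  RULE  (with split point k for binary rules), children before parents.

[0,5] S   <
  [0,3] NP   <
    [0,2] S   <
      [0,1] "sent" : S\PP
      [1,2] "on" : S\(S\PP)
    [2,3] "liked" : NP\S
  [3,5] S\NP   >
    [3,4] "quickly" : (S\NP)/PP
    [4,5] "with" : PP

[0,1] S\PP  lex  "sent"
[1,2] S\(S\PP)  lex  "on"
[0,2] S  <  k=1
[2,3] NP\S  lex  "liked"
[0,3] NP  <  k=2
[3,4] (S\NP)/PP  lex  "quickly"
[4,5] PP  lex  "with"
[3,5] S\NP  >  k=4
[0,5] S  <  k=3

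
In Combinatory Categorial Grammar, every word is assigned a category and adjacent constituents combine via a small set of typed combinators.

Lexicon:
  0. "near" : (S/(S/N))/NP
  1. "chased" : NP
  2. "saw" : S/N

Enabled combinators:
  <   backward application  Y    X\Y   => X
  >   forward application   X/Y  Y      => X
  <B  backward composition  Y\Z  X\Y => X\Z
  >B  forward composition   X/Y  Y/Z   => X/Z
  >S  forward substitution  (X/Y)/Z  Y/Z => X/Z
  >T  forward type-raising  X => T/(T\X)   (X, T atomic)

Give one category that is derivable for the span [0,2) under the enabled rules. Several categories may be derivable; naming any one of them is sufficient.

S/(S/N)

[0,3] S   >
  [0,2] S/(S/N)   >
    [0,1] "near" : (S/(S/N))/NP
    [1,2] "chased" : NP
  [2,3] "saw" : S/N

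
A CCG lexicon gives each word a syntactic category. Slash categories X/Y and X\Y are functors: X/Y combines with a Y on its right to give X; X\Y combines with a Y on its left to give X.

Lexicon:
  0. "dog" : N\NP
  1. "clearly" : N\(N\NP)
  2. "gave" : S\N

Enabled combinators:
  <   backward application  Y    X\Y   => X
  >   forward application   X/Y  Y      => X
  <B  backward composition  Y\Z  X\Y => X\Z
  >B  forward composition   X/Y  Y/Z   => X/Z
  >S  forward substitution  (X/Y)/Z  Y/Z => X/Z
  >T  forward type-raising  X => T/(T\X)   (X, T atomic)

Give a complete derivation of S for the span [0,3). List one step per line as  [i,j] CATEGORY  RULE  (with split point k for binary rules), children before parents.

[0,3] S   <
  [0,2] N   <
    [0,1] "dog" : N\NP
    [1,2] "clearly" : N\(N\NP)
  [2,3] "gave" : S\N

[0,1] N\NP  lex  "dog"
[1,2] N\(N\NP)  lex  "clearly"
[0,2] N  <  k=1
[2,3] S\N  lex  "gave"
[0,3] S  <  k=2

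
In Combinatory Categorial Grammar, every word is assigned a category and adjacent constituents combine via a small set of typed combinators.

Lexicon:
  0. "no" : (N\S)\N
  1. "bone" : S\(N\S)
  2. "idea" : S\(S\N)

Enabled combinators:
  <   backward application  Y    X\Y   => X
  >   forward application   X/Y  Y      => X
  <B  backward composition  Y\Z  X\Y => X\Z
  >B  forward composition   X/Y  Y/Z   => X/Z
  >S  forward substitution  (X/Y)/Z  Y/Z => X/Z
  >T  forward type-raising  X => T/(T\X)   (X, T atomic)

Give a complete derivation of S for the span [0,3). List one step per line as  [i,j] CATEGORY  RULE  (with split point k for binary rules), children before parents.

[0,1] (N\S)\N  lex  "no"
[1,2] S\(N\S)  lex  "bone"
[0,2] S\N  <B  k=1
[2,3] S\(S\N)  lex  "idea"
[0,3] S  <  k=2

[0,3] S   <
  [0,2] S\N   <B
    [0,1] "no" : (N\S)\N
    [1,2] "bone" : S\(N\S)
  [2,3] "idea" : S\(S\N)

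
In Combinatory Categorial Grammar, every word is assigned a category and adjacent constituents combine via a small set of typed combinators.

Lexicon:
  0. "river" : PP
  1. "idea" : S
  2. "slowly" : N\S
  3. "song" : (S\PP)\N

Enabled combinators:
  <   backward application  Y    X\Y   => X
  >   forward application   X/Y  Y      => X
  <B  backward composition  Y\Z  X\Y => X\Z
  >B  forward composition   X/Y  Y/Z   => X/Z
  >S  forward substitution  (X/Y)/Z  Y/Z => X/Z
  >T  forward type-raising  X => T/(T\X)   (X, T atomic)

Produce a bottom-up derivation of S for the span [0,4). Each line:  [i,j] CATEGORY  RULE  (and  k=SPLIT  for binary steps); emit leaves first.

[0,1] PP  lex  "river"
[1,2] S  lex  "idea"
[2,3] N\S  lex  "slowly"
[1,3] N  <  k=2
[3,4] (S\PP)\N  lex  "song"
[1,4] S\PP  <  k=3
[0,4] S  <  k=1

[0,4] S   <
  [0,1] "river" : PP
  [1,4] S\PP   <
    [1,3] N   <
      [1,2] "idea" : S
      [2,3] "slowly" : N\S
    [3,4] "song" : (S\PP)\N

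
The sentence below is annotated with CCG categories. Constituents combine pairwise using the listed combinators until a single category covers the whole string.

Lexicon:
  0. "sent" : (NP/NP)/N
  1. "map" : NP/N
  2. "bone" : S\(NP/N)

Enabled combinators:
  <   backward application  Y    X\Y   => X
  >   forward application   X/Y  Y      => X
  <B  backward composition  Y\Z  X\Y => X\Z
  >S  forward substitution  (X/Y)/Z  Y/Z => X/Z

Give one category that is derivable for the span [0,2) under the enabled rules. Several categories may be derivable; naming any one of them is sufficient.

[0,3] S   <
  [0,2] NP/N   >S
    [0,1] "sent" : (NP/NP)/N
    [1,2] "map" : NP/N
  [2,3] "bone" : S\(NP/N)

NP/N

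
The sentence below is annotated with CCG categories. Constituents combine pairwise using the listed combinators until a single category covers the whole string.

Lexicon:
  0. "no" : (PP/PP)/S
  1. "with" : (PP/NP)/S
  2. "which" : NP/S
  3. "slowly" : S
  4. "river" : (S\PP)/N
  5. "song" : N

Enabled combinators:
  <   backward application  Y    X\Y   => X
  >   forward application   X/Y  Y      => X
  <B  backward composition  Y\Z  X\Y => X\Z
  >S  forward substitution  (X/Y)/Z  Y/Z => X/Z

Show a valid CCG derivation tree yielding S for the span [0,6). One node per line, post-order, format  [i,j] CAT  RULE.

[0,1] (PP/PP)/S  lex  "no"
[1,2] (PP/NP)/S  lex  "with"
[2,3] NP/S  lex  "which"
[1,3] PP/S  >S  k=2
[0,3] PP/S  >S  k=1
[3,4] S  lex  "slowly"
[0,4] PP  >  k=3
[4,5] (S\PP)/N  lex  "river"
[5,6] N  lex  "song"
[4,6] S\PP  >  k=5
[0,6] S  <  k=4

[0,6] S   <
  [0,4] PP   >
    [0,3] PP/S   >S
      [0,1] "no" : (PP/PP)/S
      [1,3] PP/S   >S
        [1,2] "with" : (PP/NP)/S
        [2,3] "which" : NP/S
    [3,4] "slowly" : S
  [4,6] S\PP   >
    [4,5] "river" : (S\PP)/N
    [5,6] "song" : N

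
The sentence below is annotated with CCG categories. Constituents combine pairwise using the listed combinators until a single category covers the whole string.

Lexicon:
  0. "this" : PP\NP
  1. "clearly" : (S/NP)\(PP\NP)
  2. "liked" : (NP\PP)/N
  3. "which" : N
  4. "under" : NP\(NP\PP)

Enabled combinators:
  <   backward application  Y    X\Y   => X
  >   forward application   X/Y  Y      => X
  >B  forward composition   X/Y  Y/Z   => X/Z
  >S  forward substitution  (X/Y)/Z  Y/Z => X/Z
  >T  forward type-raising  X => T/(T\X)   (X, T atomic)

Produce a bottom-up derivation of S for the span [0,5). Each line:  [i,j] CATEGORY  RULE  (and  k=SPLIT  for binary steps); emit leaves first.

[0,5] S   >
  [0,2] S/NP   <
    [0,1] "this" : PP\NP
    [1,2] "clearly" : (S/NP)\(PP\NP)
  [2,5] NP   <
    [2,4] NP\PP   >
      [2,3] "liked" : (NP\PP)/N
      [3,4] "which" : N
    [4,5] "under" : NP\(NP\PP)

[0,1] PP\NP  lex  "this"
[1,2] (S/NP)\(PP\NP)  lex  "clearly"
[0,2] S/NP  <  k=1
[2,3] (NP\PP)/N  lex  "liked"
[3,4] N  lex  "which"
[2,4] NP\PP  >  k=3
[4,5] NP\(NP\PP)  lex  "under"
[2,5] NP  <  k=4
[0,5] S  >  k=2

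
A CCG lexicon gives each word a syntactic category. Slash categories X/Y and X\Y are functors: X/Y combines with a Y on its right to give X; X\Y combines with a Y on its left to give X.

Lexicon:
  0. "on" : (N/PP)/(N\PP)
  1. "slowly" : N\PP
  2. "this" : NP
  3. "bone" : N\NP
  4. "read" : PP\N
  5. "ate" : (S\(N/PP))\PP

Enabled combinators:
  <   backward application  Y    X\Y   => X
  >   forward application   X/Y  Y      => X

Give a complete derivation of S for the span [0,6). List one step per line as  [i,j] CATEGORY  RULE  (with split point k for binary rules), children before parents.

[0,1] (N/PP)/(N\PP)  lex  "on"
[1,2] N\PP  lex  "slowly"
[0,2] N/PP  >  k=1
[2,3] NP  lex  "this"
[3,4] N\NP  lex  "bone"
[2,4] N  <  k=3
[4,5] PP\N  lex  "read"
[2,5] PP  <  k=4
[5,6] (S\(N/PP))\PP  lex  "ate"
[2,6] S\(N/PP)  <  k=5
[0,6] S  <  k=2

[0,6] S   <
  [0,2] N/PP   >
    [0,1] "on" : (N/PP)/(N\PP)
    [1,2] "slowly" : N\PP
  [2,6] S\(N/PP)   <
    [2,5] PP   <
      [2,4] N   <
        [2,3] "this" : NP
        [3,4] "bone" : N\NP
      [4,5] "read" : PP\N
    [5,6] "ate" : (S\(N/PP))\PP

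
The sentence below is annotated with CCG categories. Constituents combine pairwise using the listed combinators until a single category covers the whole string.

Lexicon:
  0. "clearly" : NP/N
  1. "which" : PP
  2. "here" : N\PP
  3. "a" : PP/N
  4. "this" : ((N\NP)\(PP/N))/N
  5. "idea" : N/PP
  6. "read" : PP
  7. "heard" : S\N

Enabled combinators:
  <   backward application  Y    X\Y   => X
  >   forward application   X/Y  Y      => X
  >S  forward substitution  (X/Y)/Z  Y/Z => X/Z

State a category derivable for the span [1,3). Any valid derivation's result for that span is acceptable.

[0,8] S   <
  [0,7] N   <
    [0,3] NP   >
      [0,1] "clearly" : NP/N
      [1,3] N   <
        [1,2] "which" : PP
        [2,3] "here" : N\PP
    [3,7] N\NP   <
      [3,4] "a" : PP/N
      [4,7] (N\NP)\(PP/N)   >
        [4,5] "this" : ((N\NP)\(PP/N))/N
        [5,7] N   >
          [5,6] "idea" : N/PP
          [6,7] "read" : PP
  [7,8] "heard" : S\N

N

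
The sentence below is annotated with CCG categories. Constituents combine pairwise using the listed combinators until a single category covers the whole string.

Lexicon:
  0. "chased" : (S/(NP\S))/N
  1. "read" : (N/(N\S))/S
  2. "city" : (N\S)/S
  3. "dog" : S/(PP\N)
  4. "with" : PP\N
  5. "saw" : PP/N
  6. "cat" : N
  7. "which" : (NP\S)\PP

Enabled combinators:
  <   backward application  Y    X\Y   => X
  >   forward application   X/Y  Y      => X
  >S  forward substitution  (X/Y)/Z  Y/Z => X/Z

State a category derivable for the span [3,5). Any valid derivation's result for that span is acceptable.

S

[0,8] S   >
  [0,5] S/(NP\S)   >
    [0,1] "chased" : (S/(NP\S))/N
    [1,5] N   >
      [1,3] N/S   >S
        [1,2] "read" : (N/(N\S))/S
        [2,3] "city" : (N\S)/S
      [3,5] S   >
        [3,4] "dog" : S/(PP\N)
        [4,5] "with" : PP\N
  [5,8] NP\S   <
    [5,7] PP   >
      [5,6] "saw" : PP/N
      [6,7] "cat" : N
    [7,8] "which" : (NP\S)\PP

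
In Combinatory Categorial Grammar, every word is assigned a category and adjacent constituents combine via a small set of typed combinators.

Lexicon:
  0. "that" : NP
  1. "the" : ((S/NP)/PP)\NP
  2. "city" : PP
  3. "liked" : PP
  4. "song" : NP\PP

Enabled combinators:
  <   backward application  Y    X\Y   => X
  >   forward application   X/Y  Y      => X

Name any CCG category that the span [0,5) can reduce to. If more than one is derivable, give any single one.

[0,5] S   >
  [0,3] S/NP   >
    [0,2] (S/NP)/PP   <
      [0,1] "that" : NP
      [1,2] "the" : ((S/NP)/PP)\NP
    [2,3] "city" : PP
  [3,5] NP   <
    [3,4] "liked" : PP
    [4,5] "song" : NP\PP

S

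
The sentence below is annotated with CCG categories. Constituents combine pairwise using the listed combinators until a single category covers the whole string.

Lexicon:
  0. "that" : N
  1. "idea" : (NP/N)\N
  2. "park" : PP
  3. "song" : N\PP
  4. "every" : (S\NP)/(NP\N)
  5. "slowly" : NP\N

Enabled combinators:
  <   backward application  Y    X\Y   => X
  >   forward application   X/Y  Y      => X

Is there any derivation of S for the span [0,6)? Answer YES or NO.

YES

[0,6] S   <
  [0,4] NP   >
    [0,2] NP/N   <
      [0,1] "that" : N
      [1,2] "idea" : (NP/N)\N
    [2,4] N   <
      [2,3] "park" : PP
      [3,4] "song" : N\PP
  [4,6] S\NP   >
    [4,5] "every" : (S\NP)/(NP\N)
    [5,6] "slowly" : NP\N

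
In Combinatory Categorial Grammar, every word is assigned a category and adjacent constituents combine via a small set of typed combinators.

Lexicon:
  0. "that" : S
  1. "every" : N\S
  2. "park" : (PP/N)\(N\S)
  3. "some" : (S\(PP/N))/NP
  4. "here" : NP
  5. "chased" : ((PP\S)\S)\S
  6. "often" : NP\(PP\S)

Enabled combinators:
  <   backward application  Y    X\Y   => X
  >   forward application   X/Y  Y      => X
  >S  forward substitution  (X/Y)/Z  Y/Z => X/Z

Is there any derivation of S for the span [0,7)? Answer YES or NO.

S N\S (PP/N)\(N\S) (S\(PP/N))/NP NP ((PP\S)\S)\S NP\(PP\S)
CKY chart[0,7] = {NP}; S ∉ chart

NO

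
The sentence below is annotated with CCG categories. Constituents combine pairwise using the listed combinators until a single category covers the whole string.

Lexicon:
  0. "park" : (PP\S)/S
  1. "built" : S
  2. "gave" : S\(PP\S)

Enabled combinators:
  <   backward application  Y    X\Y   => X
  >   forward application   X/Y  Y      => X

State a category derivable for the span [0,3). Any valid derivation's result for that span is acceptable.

S

[0,3] S   <
  [0,2] PP\S   >
    [0,1] "park" : (PP\S)/S
    [1,2] "built" : S
  [2,3] "gave" : S\(PP\S)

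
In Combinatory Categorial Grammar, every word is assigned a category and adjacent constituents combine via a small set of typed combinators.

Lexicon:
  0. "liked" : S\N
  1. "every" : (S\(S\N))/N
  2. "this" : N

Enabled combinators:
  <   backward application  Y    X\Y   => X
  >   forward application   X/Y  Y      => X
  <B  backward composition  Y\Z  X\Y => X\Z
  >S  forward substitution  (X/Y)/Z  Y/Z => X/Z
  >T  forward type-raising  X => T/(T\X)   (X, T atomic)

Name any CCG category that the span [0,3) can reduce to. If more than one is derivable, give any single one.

S

[0,3] S   <
  [0,1] "liked" : S\N
  [1,3] S\(S\N)   >
    [1,2] "every" : (S\(S\N))/N
    [2,3] "this" : N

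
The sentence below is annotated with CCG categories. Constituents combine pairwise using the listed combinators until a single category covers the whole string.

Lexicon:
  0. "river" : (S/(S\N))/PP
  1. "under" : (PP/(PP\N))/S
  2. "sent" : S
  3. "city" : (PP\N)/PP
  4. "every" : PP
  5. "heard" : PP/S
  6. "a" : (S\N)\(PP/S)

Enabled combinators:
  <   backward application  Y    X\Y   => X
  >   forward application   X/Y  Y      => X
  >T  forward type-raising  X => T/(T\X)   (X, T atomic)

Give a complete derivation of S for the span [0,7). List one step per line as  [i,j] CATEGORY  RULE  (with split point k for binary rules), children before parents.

[0,1] (S/(S\N))/PP  lex  "river"
[1,2] (PP/(PP\N))/S  lex  "under"
[2,3] S  lex  "sent"
[1,3] PP/(PP\N)  >  k=2
[3,4] (PP\N)/PP  lex  "city"
[4,5] PP  lex  "every"
[3,5] PP\N  >  k=4
[1,5] PP  >  k=3
[0,5] S/(S\N)  >  k=1
[5,6] PP/S  lex  "heard"
[6,7] (S\N)\(PP/S)  lex  "a"
[5,7] S\N  <  k=6
[0,7] S  >  k=5

[0,7] S   >
  [0,5] S/(S\N)   >
    [0,1] "river" : (S/(S\N))/PP
    [1,5] PP   >
      [1,3] PP/(PP\N)   >
        [1,2] "under" : (PP/(PP\N))/S
        [2,3] "sent" : S
      [3,5] PP\N   >
        [3,4] "city" : (PP\N)/PP
        [4,5] "every" : PP
  [5,7] S\N   <
    [5,6] "heard" : PP/S
    [6,7] "a" : (S\N)\(PP/S)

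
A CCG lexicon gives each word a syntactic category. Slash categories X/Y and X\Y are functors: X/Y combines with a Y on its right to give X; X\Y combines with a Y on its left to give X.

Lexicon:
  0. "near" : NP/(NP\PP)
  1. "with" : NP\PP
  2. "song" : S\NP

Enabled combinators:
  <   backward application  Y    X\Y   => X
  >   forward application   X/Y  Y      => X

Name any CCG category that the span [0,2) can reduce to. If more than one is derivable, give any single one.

[0,3] S   <
  [0,2] NP   >
    [0,1] "near" : NP/(NP\PP)
    [1,2] "with" : NP\PP
  [2,3] "song" : S\NP

NP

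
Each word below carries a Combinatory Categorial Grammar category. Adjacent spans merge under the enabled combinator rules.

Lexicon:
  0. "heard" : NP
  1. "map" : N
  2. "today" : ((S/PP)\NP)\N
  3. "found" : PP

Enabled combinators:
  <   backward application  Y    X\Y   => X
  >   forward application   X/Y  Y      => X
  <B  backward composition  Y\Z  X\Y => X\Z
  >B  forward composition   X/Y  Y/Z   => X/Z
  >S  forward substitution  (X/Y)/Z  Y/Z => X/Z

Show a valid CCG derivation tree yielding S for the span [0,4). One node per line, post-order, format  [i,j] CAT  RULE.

[0,1] NP  lex  "heard"
[1,2] N  lex  "map"
[2,3] ((S/PP)\NP)\N  lex  "today"
[1,3] (S/PP)\NP  <  k=2
[0,3] S/PP  <  k=1
[3,4] PP  lex  "found"
[0,4] S  >  k=3

[0,4] S   >
  [0,3] S/PP   <
    [0,1] "heard" : NP
    [1,3] (S/PP)\NP   <
      [1,2] "map" : N
      [2,3] "today" : ((S/PP)\NP)\N
  [3,4] "found" : PP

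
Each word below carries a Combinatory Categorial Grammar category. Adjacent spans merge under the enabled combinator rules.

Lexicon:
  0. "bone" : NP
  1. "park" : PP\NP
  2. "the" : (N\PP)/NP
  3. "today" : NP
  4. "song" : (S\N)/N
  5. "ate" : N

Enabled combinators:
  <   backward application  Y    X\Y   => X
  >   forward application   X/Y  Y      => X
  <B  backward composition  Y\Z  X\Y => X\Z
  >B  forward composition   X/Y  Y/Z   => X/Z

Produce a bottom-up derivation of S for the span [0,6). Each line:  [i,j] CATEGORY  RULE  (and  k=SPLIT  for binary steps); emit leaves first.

[0,1] NP  lex  "bone"
[1,2] PP\NP  lex  "park"
[0,2] PP  <  k=1
[2,3] (N\PP)/NP  lex  "the"
[3,4] NP  lex  "today"
[2,4] N\PP  >  k=3
[0,4] N  <  k=2
[4,5] (S\N)/N  lex  "song"
[5,6] N  lex  "ate"
[4,6] S\N  >  k=5
[0,6] S  <  k=4

[0,6] S   <
  [0,4] N   <
    [0,2] PP   <
      [0,1] "bone" : NP
      [1,2] "park" : PP\NP
    [2,4] N\PP   >
      [2,3] "the" : (N\PP)/NP
      [3,4] "today" : NP
  [4,6] S\N   >
    [4,5] "song" : (S\N)/N
    [5,6] "ate" : N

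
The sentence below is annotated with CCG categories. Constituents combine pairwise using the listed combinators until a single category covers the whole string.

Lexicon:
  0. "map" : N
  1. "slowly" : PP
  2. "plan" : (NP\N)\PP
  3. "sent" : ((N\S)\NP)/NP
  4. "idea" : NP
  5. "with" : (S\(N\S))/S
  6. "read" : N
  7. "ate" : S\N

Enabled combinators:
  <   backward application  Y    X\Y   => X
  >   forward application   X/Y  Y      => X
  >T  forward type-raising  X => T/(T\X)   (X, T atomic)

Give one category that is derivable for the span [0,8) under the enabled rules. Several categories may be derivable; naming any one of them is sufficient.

[0,8] S   <
  [0,5] N\S   <
    [0,3] NP   >
      [0,1] NP/(NP\N)   >T
        [0,1] "map" : N
      [1,3] NP\N   <
        [1,2] "slowly" : PP
        [2,3] "plan" : (NP\N)\PP
    [3,5] (N\S)\NP   >
      [3,4] "sent" : ((N\S)\NP)/NP
      [4,5] "idea" : NP
  [5,8] S\(N\S)   >
    [5,6] "with" : (S\(N\S))/S
    [6,8] S   <
      [6,7] "read" : N
      [7,8] "ate" : S\N

S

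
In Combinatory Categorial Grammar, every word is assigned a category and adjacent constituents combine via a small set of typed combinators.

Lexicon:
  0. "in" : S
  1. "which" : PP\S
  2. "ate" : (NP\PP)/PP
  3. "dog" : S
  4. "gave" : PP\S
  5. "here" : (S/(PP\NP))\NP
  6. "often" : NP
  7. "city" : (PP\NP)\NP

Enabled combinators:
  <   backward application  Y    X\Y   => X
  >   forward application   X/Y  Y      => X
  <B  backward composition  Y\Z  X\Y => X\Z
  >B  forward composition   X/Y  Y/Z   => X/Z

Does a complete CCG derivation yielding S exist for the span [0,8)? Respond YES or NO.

YES

[0,8] S   >
  [0,6] S/(PP\NP)   <
    [0,5] NP   <
      [0,2] PP   <
        [0,1] "in" : S
        [1,2] "which" : PP\S
      [2,5] NP\PP   >
        [2,3] "ate" : (NP\PP)/PP
        [3,5] PP   <
          [3,4] "dog" : S
          [4,5] "gave" : PP\S
    [5,6] "here" : (S/(PP\NP))\NP
  [6,8] PP\NP   <
    [6,7] "often" : NP
    [7,8] "city" : (PP\NP)\NP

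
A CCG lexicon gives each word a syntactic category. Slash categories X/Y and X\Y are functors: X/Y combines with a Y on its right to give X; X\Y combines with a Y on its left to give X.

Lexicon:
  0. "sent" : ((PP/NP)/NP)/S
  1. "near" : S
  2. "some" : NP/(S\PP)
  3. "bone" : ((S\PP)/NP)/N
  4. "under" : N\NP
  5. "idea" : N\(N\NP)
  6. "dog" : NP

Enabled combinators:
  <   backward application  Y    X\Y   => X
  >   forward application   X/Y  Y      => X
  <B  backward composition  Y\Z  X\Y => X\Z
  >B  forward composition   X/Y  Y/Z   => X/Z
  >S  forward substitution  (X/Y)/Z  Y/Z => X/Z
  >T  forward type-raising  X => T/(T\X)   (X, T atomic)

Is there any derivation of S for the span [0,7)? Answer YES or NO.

NO

((PP/NP)/NP)/S S NP/(S\PP) ((S\PP)/NP)/N N\NP N\(N\NP) NP
CKY chart[0,7] = {(PP/NP)/(NP\NP), N/(N\PP), NP/(NP\PP), PP, PP/(NP\NP), PP/(PP\PP), PP/NP, S/(S\PP)}; S ∉ chart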